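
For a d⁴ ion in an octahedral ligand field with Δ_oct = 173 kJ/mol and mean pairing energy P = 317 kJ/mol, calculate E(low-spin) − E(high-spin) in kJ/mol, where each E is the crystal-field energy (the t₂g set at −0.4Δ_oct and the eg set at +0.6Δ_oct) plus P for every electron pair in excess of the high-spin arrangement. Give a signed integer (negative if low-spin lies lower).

144

In the high-spin limit (t₂g³ eg¹) the orbital term is -0.6Δ_oct = -104 kJ/mol, with no excess pairing.
Low-spin: t₂g⁴ eg⁰, orbital CFSE = -1.6Δ_oct = -277 kJ/mol; plus 1 excess pair × P = +317 kJ/mol; total 40 kJ/mol.
Thus E(LS) − E(HS) = 144 kJ/mol.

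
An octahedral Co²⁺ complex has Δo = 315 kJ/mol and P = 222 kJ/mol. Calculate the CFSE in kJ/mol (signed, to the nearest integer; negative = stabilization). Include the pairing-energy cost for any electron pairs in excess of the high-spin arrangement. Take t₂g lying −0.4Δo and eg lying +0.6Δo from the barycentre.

-345

Co²⁺: group 9, so d-count = 9 − 2 = 7.
With Δo > P the complex is low-spin.
Configuration: t₂g⁶ eg¹.
Orbital CFSE = -1.8Δo = -1.8 × 315 = -567 kJ/mol.
Excess pairs vs high-spin: 3 − 2 = 1; pairing cost = +222 kJ/mol.
Net CFSE = -567 + 222 = -345 kJ/mol.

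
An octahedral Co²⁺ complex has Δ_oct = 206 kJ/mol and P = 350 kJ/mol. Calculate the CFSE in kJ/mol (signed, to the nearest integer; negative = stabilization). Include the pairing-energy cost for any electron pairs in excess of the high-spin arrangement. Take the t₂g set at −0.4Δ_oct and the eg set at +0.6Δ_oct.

-165

Group 9 minus oxidation state +2 gives a d⁷ configuration for Co²⁺.
With Δ_oct < P the complex is high-spin.
Filling d⁷ accordingly: t₂g⁵ eg².
Orbital CFSE = -0.8Δ_oct = -0.8 × 206 = -165 kJ/mol.
High-spin has no excess pairs, so no pairing correction applies.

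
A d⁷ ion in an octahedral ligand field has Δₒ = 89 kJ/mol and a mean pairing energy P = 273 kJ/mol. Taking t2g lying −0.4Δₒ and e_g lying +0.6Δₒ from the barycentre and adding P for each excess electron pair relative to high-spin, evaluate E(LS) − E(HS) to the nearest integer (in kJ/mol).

High-spin d⁷ fills as t2g^5 e_g^2 with CFSE 5(−0.4) + 2(+0.6) = -0.8Δₒ = -71 kJ/mol.
Low-spin: t2g^6 e_g^1, orbital CFSE = -1.8Δₒ = -160 kJ/mol; plus 1 excess pair × P = +273 kJ/mol; total 113 kJ/mol.
Thus E(LS) − E(HS) = 184 kJ/mol.

184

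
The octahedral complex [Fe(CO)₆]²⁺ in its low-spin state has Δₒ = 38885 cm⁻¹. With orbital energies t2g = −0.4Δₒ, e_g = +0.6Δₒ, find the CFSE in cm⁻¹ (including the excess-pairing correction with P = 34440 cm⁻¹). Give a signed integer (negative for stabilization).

-24444

CO is neutral, so the +2 overall charge sits on Fe: oxidation state +2.
Fe sits in group 8; removing 2 electrons leaves Fe²⁺ with 8 − 2 = 6 d electrons.
The d⁶ electrons fill as t2g^6 e_g^0.
CFSE(orbital) = 6×(-0.4Δₒ) + 0×(0.6Δₒ) = -2.4Δₒ; with Δₒ = 38885 cm⁻¹ that is -93324 cm⁻¹.
Relative to high-spin t2g^4 e_g^2 (1 paired), the low-spin configuration has 2 additional pairs, contributing +2 × 34440 = +68880 cm⁻¹.
Overall CFSE = -93324 + 68880 = -24444 cm⁻¹.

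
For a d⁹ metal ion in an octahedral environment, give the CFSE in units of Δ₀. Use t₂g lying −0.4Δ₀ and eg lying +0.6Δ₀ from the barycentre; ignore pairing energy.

-0.6 Δ₀

For octahedral d⁹ the high- and low-spin configurations coincide.
Configuration: t₂g⁶ eg³.
CFSE = 6(-0.4Δ₀) + 3(0.6Δ₀) = -2.4Δ₀ + 1.8Δ₀ = -0.6Δ₀.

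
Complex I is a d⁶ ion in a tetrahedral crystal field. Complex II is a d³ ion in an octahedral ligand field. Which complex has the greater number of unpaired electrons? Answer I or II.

I: Tetrahedral splitting is small, so the complex is high-spin; e³ t₂³ → 4 unpaired.
II: t2g^3 e_g^0 → 3 unpaired.
So I has more unpaired electrons.

I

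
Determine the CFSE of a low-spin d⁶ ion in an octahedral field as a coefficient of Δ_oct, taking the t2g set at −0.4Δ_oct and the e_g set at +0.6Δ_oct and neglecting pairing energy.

-2.4 Δ_oct

Configuration: t2g^6 e_g^0.
CFSE = 6(-0.4Δ_oct) + 0(0.6Δ_oct) = -2.4Δ_oct + 0.0Δ_oct = -2.4Δ_oct.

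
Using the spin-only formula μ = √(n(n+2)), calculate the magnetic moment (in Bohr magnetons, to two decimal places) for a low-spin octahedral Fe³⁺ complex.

1.73 Bohr magnetons

Fe³⁺: group 8, so d-count = 8 − 3 = 5.
Configuration: t₂g⁵ eg⁰ → 1 unpaired electron.
μ(spin-only) = √[1(1+2)] = √3 ≈ 1.73 Bohr magnetons.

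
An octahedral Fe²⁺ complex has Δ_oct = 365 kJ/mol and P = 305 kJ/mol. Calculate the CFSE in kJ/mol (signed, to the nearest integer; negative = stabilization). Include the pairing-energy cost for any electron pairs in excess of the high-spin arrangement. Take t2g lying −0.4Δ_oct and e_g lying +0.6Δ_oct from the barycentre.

-266

Group 8 minus oxidation state +2 gives a d⁶ configuration for Fe²⁺.
Here Δ_oct > P (365 > 305), so the low-spin state is favoured.
Configuration: t2g^6 e_g^0.
Orbital CFSE = -2.4Δ_oct = -2.4 × 365 = -876 kJ/mol.
Excess pairs vs high-spin: 3 − 1 = 2; pairing cost = +610 kJ/mol.
Net CFSE = -876 + 610 = -266 kJ/mol.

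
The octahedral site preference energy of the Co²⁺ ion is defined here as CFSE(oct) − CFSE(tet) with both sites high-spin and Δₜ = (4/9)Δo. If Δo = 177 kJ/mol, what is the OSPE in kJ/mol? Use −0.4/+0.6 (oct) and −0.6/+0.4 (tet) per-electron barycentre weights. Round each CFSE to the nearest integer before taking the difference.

Co²⁺: group 9, so d-count = 9 − 2 = 7.
In an octahedral site d⁷ (HS) is t₂g⁵ eg², giving CFSE(oct) = -0.8Δo = -142 kJ/mol.
In a tetrahedral site the filling is e⁴ t₂³: CFSE(tet) = -1.2Δₜ = -1.2 × (4/9)(177) = -94 kJ/mol.
Subtracting, OSPE = -142 − (-94) = -48 kJ/mol.

-48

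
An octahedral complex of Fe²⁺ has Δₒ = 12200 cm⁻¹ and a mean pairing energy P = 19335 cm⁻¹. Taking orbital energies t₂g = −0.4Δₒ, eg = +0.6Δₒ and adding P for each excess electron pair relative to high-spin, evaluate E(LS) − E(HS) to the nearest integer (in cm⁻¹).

14270

Group 8 minus oxidation state +2 gives a d⁶ configuration for Fe²⁺.
High-spin d⁶ fills as t₂g⁴ eg² with CFSE 4(−0.4) + 2(+0.6) = -0.4Δₒ = -4880 cm⁻¹.
Low-spin t₂g⁶ eg⁰ gives -2.4Δₒ = -29280 cm⁻¹, but forming 2 extra pairs costs 2P = 38670 cm⁻¹, so E(LS) = -29280 + 38670 = 9390 cm⁻¹.
Thus E(LS) − E(HS) = 14270 cm⁻¹.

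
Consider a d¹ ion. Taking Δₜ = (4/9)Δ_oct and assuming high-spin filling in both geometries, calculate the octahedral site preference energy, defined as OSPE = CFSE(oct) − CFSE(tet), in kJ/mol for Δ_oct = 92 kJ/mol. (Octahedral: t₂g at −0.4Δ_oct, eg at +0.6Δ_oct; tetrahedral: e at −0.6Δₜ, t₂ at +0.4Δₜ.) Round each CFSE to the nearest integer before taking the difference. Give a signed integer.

Octahedral (high-spin): t₂g¹ eg⁰, CFSE = 1(−0.4) + 0(+0.6) = -0.4Δ_oct = -0.4 × 92 = -37 kJ/mol.
In a tetrahedral site the filling is e¹ t₂⁰: CFSE(tet) = -0.6Δₜ = -0.6 × (4/9)(92) = -25 kJ/mol.
Subtracting, OSPE = -37 − (-25) = -12 kJ/mol.

-12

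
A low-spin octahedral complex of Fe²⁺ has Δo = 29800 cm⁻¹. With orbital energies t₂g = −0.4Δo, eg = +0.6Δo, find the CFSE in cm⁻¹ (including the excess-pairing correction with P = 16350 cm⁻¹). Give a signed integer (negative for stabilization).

Fe is in group 8, so Fe²⁺ is d⁶ (8 − 2 = 6).
Configuration: t₂g⁶ eg⁰.
The orbital stabilization is -2.4Δo = -2.4 × 29800 = -71520 cm⁻¹.
Relative to high-spin t₂g⁴ eg² (1 paired), the low-spin configuration has 2 additional pairs, contributing +2 × 16350 = +32700 cm⁻¹.
Overall CFSE = -71520 + 32700 = -38820 cm⁻¹.

-38820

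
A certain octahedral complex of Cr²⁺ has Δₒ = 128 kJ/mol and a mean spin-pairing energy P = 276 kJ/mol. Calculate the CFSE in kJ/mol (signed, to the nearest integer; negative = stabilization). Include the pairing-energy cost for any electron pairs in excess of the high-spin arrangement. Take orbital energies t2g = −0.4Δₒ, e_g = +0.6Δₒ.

Cr is in group 6, so Cr²⁺ is d⁴ (6 − 2 = 4).
Here Δₒ < P (128 < 276), so the high-spin state is favoured.
Filling d⁴ accordingly: t2g^3 e_g^1.
Orbital CFSE = -0.6Δₒ = -0.6 × 128 = -77 kJ/mol.
High-spin has no excess pairs, so no pairing correction applies.

-77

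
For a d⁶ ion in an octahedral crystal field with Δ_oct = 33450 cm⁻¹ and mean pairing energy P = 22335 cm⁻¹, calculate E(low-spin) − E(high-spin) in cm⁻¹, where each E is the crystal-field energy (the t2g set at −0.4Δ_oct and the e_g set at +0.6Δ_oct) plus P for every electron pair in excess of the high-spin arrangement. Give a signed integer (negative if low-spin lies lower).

-22230

High-spin d⁶ fills as t2g^4 e_g^2 with CFSE 4(−0.4) + 2(+0.6) = -0.4Δ_oct = -13380 cm⁻¹.
For low-spin the configuration is t2g^6 e_g^0: orbital energy -2.4 × 33450 = -80280 cm⁻¹, and 2 additional pairs relative to high-spin add 44670 cm⁻¹, giving -35610 cm⁻¹.
Thus E(LS) − E(HS) = -22230 cm⁻¹.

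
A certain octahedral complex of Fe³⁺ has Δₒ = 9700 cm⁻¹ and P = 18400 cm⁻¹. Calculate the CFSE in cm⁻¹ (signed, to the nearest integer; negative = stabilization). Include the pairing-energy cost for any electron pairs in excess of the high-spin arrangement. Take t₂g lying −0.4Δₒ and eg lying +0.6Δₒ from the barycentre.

Fe is in group 8, so Fe³⁺ is d⁵ (8 − 3 = 5).
Δₒ < P, so pairing is avoided: the ground state is high-spin.
Filling d⁵ accordingly: t₂g³ eg².
Orbital CFSE = 0.0Δₒ = 0.0 × 9700 = 0 cm⁻¹.
High-spin has no excess pairs, so no pairing correction applies.

0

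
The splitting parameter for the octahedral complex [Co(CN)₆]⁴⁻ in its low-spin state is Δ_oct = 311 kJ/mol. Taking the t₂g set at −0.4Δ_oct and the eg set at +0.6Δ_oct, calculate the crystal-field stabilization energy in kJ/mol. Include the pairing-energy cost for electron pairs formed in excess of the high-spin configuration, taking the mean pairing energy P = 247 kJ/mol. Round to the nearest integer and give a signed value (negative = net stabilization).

-313

Each CN⁻ contributes -1; 6 × (-1) = -6. With overall charge -4, Co is in the +2 oxidation state.
Co²⁺: group 9, so d-count = 9 − 2 = 7.
Configuration: t₂g⁶ eg¹.
CFSE(orbital) = 6×(-0.4Δ_oct) + 1×(0.6Δ_oct) = -1.8Δ_oct; with Δ_oct = 311 kJ/mol that is -560 kJ/mol.
Pairing penalty: 3 pairs vs 2 in the high-spin reference → 1 extra × P = 247 kJ/mol.
Combining: -560 + 247 = -313 kJ/mol.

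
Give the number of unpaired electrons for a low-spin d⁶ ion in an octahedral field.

0

Configuration: t₂g⁶ eg⁰, giving 0 unpaired electrons.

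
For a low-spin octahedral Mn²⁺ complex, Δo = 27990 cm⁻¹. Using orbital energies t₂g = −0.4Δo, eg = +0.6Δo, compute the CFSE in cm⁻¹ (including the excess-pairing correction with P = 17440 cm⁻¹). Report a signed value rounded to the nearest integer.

Mn is in group 7, so Mn²⁺ is d⁵ (7 − 2 = 5).
Configuration: t₂g⁵ eg⁰.
CFSE(orbital) = 5×(-0.4Δo) + 0×(0.6Δo) = -2.0Δo; with Δo = 27990 cm⁻¹ that is -55980 cm⁻¹.
Pairing penalty: 2 pairs vs 0 in the high-spin reference → 2 extra × P = 34880 cm⁻¹.
Combining: -55980 + 34880 = -21100 cm⁻¹.

-21100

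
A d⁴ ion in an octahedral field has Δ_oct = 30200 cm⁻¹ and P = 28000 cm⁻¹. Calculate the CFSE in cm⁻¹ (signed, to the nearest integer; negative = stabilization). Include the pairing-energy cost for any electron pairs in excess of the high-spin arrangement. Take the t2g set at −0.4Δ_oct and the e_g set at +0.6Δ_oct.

-20320

Here Δ_oct > P (30200 > 28000), so the low-spin state is favoured.
Configuration: t2g^4 e_g^0.
Orbital CFSE = -1.6Δ_oct = -1.6 × 30200 = -48320 cm⁻¹.
Excess pairs vs high-spin: 1 − 0 = 1; pairing cost = +28000 cm⁻¹.
Net CFSE = -48320 + 28000 = -20320 cm⁻¹.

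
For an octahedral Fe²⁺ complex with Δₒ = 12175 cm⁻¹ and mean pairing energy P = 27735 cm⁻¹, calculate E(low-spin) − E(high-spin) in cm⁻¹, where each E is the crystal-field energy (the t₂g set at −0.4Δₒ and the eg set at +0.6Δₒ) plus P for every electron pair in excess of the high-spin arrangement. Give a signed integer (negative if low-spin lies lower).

31120

Group 8 minus oxidation state +2 gives a d⁶ configuration for Fe²⁺.
High-spin: t₂g⁴ eg², CFSE = -0.4Δₒ = -4870 cm⁻¹.
For low-spin the configuration is t₂g⁶ eg⁰: orbital energy -2.4 × 12175 = -29220 cm⁻¹, and 2 additional pairs relative to high-spin add 55470 cm⁻¹, giving 26250 cm⁻¹.
The difference is 26250 − (-4870) = 31120 cm⁻¹, so high-spin lies lower.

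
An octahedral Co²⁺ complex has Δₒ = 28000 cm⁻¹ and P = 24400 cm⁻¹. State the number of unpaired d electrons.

1

Co sits in group 9; removing 2 electrons leaves Co²⁺ with 9 − 2 = 7 d electrons.
Here Δₒ > P (28000 > 24400), so the low-spin state is favoured.
Configuration: t2g^6 e_g^1.
Unpaired electrons: 1.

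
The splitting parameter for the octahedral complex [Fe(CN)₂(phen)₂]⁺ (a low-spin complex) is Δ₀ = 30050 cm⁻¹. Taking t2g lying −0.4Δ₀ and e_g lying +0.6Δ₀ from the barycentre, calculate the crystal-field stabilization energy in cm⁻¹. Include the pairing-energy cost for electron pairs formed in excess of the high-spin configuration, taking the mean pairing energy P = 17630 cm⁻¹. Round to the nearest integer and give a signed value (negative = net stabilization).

Ligand charges: 2×(-1) from CN⁻ and 2×(+0) from phen sum to -2; with overall charge +1, Fe is +3.
Fe sits in group 8; removing 3 electrons leaves Fe³⁺ with 8 − 3 = 5 d electrons.
The d⁵ electrons fill as t2g^5 e_g^0.
The orbital stabilization is -2.0Δ₀ = -2.0 × 30050 = -60100 cm⁻¹.
Pairing penalty: 2 pairs vs 0 in the high-spin reference → 2 extra × P = 35260 cm⁻¹.
Combining: -60100 + 35260 = -24840 cm⁻¹.

-24840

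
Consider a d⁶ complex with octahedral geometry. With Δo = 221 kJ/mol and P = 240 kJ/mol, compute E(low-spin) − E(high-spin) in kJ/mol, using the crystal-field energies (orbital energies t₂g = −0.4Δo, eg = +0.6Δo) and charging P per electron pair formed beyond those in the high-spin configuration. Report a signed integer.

38

High-spin d⁶ fills as t₂g⁴ eg² with CFSE 4(−0.4) + 2(+0.6) = -0.4Δo = -88 kJ/mol.
For low-spin the configuration is t₂g⁶ eg⁰: orbital energy -2.4 × 221 = -530 kJ/mol, and 2 additional pairs relative to high-spin add 480 kJ/mol, giving -50 kJ/mol.
Thus E(LS) − E(HS) = 38 kJ/mol.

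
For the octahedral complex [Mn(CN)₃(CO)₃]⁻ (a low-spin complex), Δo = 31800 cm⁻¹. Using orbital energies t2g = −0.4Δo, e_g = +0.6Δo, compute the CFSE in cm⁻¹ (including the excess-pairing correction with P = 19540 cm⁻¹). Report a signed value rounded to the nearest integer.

-24520

Ligand charges: 3×(-1) from CN⁻ and 3×(+0) from CO sum to -3; with overall charge -1, Mn is +2.
Mn is in group 7, so Mn²⁺ is d⁵ (7 − 2 = 5).
Configuration: t2g^5 e_g^0.
Orbital CFSE = 5(-0.4) + 0(0.6) = -2.0Δo = -2.0 × 31800 = -63600 cm⁻¹.
Pairing penalty: 2 pairs vs 0 in the high-spin reference → 2 extra × P = 39080 cm⁻¹.
Net CFSE = -63600 + 39080 = -24520 cm⁻¹.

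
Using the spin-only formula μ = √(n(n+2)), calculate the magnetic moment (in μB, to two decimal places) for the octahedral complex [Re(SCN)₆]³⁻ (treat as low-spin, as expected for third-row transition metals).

Each SCN⁻ contributes -1; 6 × (-1) = -6. With overall charge -3, Re is in the +3 oxidation state.
Re is in group 7, so Re³⁺ is d⁴ (7 − 3 = 4).
Configuration: t2g^4 e_g^0 → 2 unpaired electrons.
μ(spin-only) = √[2(2+2)] = √8 ≈ 2.83 μB.

2.83 μB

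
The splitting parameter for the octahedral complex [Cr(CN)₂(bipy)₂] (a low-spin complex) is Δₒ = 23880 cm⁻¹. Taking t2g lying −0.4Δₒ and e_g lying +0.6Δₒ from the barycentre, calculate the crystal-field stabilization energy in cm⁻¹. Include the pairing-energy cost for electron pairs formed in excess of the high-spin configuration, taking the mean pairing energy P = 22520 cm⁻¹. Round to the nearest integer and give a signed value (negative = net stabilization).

Ligand charges: 2×(-1) from CN⁻ and 2×(+0) from bipy sum to -2; with overall charge +0, Cr is +2.
Cr²⁺: group 6, so d-count = 6 − 2 = 4.
Electron filling gives t2g^4 e_g^0.
Orbital CFSE = 4(-0.4) + 0(0.6) = -1.6Δₒ = -1.6 × 23880 = -38208 cm⁻¹.
High-spin d⁴ would be t2g^3 e_g^1 with 0 pairs; low-spin has 1, so 1 excess pair costs +1P = +22520 cm⁻¹.
Overall CFSE = -38208 + 22520 = -15688 cm⁻¹.

-15688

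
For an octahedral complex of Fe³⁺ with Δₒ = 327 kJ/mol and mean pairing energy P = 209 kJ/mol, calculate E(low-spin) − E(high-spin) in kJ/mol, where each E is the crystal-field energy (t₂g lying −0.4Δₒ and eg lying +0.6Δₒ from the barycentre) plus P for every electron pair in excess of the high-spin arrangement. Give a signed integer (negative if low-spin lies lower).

-236

Fe sits in group 8; removing 3 electrons leaves Fe³⁺ with 8 − 3 = 5 d electrons.
In the high-spin limit (t₂g³ eg²) the orbital term is 0.0Δₒ = 0 kJ/mol, with no excess pairing.
Low-spin t₂g⁵ eg⁰ gives -2.0Δₒ = -654 kJ/mol, but forming 2 extra pairs costs 2P = 418 kJ/mol, so E(LS) = -654 + 418 = -236 kJ/mol.
The difference is -236 − (0) = -236 kJ/mol, so low-spin lies lower.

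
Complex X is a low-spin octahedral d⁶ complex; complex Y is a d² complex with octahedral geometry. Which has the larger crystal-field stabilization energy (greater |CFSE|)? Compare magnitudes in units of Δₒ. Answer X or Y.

X: t₂g⁶ eg⁰, CFSE = -2.4Δₒ.
Y: t2g^2 e_g^0, CFSE = -0.8Δₒ.
So X has the larger |CFSE|.

X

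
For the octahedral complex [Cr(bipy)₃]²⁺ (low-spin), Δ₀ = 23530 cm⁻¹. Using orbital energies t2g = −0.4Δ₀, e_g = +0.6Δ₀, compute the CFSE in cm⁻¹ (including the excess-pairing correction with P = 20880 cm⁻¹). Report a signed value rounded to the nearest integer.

-16768

bipy is neutral, so the +2 overall charge sits on Cr: oxidation state +2.
Group 6 minus oxidation state +2 gives a d⁴ configuration for Cr²⁺.
The d⁴ electrons fill as t2g^4 e_g^0.
CFSE(orbital) = 4×(-0.4Δ₀) + 0×(0.6Δ₀) = -1.6Δ₀; with Δ₀ = 23530 cm⁻¹ that is -37648 cm⁻¹.
Pairing penalty: 1 pair vs 0 in the high-spin reference → 1 extra × P = 20880 cm⁻¹.
Combining: -37648 + 20880 = -16768 cm⁻¹.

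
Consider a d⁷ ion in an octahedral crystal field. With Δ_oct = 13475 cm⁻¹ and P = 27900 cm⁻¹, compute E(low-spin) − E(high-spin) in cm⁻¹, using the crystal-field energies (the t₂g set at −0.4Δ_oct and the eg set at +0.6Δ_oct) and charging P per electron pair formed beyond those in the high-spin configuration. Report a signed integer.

In the high-spin limit (t₂g⁵ eg²) the orbital term is -0.8Δ_oct = -10780 cm⁻¹, with no excess pairing.
Low-spin t₂g⁶ eg¹ gives -1.8Δ_oct = -24255 cm⁻¹, but forming 1 extra pair costs 1P = 27900 cm⁻¹, so E(LS) = -24255 + 27900 = 3645 cm⁻¹.
Thus E(LS) − E(HS) = 14425 cm⁻¹.

14425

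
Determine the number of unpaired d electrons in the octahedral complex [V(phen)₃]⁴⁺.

phen is neutral, so the +4 overall charge sits on V: oxidation state +4.
V is in group 5, so V⁴⁺ is d¹ (5 − 4 = 1).
Configuration: t2g^1 e_g^0, giving 1 unpaired electron.

1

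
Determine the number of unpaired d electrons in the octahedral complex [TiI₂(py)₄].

Ligand charges: 2×(-1) from I⁻ and 4×(+0) from py sum to -2; with overall charge +0, Ti is +2.
Ti²⁺: group 4, so d-count = 4 − 2 = 2.
Configuration: t2g^2 e_g^0, giving 2 unpaired electrons.

2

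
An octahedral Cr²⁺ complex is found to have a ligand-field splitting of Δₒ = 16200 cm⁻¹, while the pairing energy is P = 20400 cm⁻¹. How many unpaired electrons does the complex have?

4

Cr is in group 6, so Cr²⁺ is d⁴ (6 − 2 = 4).
Here Δₒ < P (16200 < 20400), so the high-spin state is favoured.
Filling d⁴ accordingly: t2g^3 e_g^1.
Unpaired electrons: 4.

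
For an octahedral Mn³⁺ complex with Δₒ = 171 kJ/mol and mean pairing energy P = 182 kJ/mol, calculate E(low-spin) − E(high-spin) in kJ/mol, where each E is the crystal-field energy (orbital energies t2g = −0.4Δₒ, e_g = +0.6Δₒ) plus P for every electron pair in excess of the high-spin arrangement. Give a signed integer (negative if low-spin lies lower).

Mn³⁺: group 7, so d-count = 7 − 3 = 4.
High-spin d⁴ fills as t2g^3 e_g^1 with CFSE 3(−0.4) + 1(+0.6) = -0.6Δₒ = -103 kJ/mol.
Low-spin: t2g^4 e_g^0, orbital CFSE = -1.6Δₒ = -274 kJ/mol; plus 1 excess pair × P = +182 kJ/mol; total -92 kJ/mol.
Thus E(LS) − E(HS) = 11 kJ/mol.

11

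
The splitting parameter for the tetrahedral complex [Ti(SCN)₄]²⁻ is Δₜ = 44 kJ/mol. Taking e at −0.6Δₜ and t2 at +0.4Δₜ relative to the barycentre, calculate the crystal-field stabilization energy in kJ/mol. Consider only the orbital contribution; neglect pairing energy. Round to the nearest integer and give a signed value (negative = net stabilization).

Each SCN⁻ contributes -1; 4 × (-1) = -4. With overall charge -2, Ti is in the +2 oxidation state.
Ti is in group 4, so Ti²⁺ is d² (4 − 2 = 2).
Tetrahedral fields are weak (Δₜ ≈ 4/9 Δₒ), so electrons fill high-spin.
The d² electrons fill as e^2 t2^0.
The orbital stabilization is -1.2Δₜ = -1.2 × 44 = -53 kJ/mol.

-53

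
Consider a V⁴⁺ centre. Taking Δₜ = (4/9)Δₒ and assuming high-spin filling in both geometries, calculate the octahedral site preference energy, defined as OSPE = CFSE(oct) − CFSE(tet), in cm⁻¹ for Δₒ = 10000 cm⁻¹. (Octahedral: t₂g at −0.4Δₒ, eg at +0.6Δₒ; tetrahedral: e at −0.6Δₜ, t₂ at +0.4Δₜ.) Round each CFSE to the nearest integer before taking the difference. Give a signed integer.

-1333

V is in group 5, so V⁴⁺ is d¹ (5 − 4 = 1).
In an octahedral site d¹ (HS) is t2g^1 e_g^0, giving CFSE(oct) = -0.4Δₒ = -4000 cm⁻¹.
Tetrahedral: e^1 t2^0, CFSE = 1(−0.6) + 0(+0.4) = -0.6Δₜ = -0.6 × (4/9) × 10000 = -2667 cm⁻¹.
OSPE = -4000 − (-2667) = -1333 cm⁻¹.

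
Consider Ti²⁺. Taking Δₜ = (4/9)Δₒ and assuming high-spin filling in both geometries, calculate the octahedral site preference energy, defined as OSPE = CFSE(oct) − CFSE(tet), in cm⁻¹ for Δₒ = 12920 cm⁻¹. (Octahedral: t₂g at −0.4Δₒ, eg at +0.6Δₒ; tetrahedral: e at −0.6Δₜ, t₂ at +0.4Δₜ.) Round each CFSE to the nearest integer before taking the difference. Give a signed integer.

Ti sits in group 4; removing 2 electrons leaves Ti²⁺ with 4 − 2 = 2 d electrons.
Octahedral (high-spin): t2g^2 e_g^0, CFSE = 2(−0.4) + 0(+0.6) = -0.8Δₒ = -0.8 × 12920 = -10336 cm⁻¹.
Tetrahedral e^2 t2^0 gives -1.2Δₜ = -1.2 × (4/9) × 12920 = -6891 cm⁻¹.
OSPE = -10336 − (-6891) = -3445 cm⁻¹.

-3445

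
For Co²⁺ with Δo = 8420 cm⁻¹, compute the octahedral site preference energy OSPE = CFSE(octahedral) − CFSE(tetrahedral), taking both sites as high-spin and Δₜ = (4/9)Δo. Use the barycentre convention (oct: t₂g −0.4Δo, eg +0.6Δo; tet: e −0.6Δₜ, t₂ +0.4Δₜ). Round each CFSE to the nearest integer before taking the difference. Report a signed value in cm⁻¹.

Co is in group 9, so Co²⁺ is d⁷ (9 − 2 = 7).
In an octahedral site d⁷ (HS) is t2g^5 e_g^2, giving CFSE(oct) = -0.8Δo = -6736 cm⁻¹.
Tetrahedral e^4 t2^3 gives -1.2Δₜ = -1.2 × (4/9) × 8420 = -4491 cm⁻¹.
Subtracting, OSPE = -6736 − (-4491) = -2245 cm⁻¹.

-2245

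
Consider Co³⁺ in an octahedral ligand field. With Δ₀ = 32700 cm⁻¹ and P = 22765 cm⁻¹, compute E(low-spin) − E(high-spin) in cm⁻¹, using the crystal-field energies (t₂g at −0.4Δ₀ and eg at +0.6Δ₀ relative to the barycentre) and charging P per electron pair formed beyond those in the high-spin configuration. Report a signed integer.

-19870

Group 9 minus oxidation state +3 gives a d⁶ configuration for Co³⁺.
High-spin d⁶ fills as t₂g⁴ eg² with CFSE 4(−0.4) + 2(+0.6) = -0.4Δ₀ = -13080 cm⁻¹.
Low-spin: t₂g⁶ eg⁰, orbital CFSE = -2.4Δ₀ = -78480 cm⁻¹; plus 2 excess pairs × P = +45530 cm⁻¹; total -32950 cm⁻¹.
The difference is -32950 − (-13080) = -19870 cm⁻¹, so low-spin lies lower.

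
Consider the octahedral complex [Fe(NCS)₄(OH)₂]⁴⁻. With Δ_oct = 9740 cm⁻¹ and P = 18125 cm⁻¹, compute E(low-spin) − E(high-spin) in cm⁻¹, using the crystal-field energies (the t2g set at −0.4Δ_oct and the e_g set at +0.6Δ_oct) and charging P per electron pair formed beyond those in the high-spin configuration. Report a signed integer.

Ligand charges: 4×(-1) from NCS⁻ and 2×(-1) from OH⁻ sum to -6; with overall charge -4, Fe is +2.
Fe is in group 8, so Fe²⁺ is d⁶ (8 − 2 = 6).
In the high-spin limit (t2g^4 e_g^2) the orbital term is -0.4Δ_oct = -3896 cm⁻¹, with no excess pairing.
For low-spin the configuration is t2g^6 e_g^0: orbital energy -2.4 × 9740 = -23376 cm⁻¹, and 2 additional pairs relative to high-spin add 36250 cm⁻¹, giving 12874 cm⁻¹.
The difference is 12874 − (-3896) = 16770 cm⁻¹, so high-spin lies lower.

16770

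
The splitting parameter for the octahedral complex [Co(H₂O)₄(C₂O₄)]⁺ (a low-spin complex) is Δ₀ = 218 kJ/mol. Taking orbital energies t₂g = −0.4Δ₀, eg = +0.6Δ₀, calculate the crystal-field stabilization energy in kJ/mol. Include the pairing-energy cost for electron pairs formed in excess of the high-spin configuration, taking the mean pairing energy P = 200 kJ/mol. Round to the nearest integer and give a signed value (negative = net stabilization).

-123

Ligand charges: 4×(+0) from H₂O and 1×(-2) from C₂O₄²⁻ sum to -2; with overall charge +1, Co is +3.
Group 9 minus oxidation state +3 gives a d⁶ configuration for Co³⁺.
The d⁶ electrons fill as t₂g⁶ eg⁰.
Orbital CFSE = 6(-0.4) + 0(0.6) = -2.4Δ₀ = -2.4 × 218 = -523 kJ/mol.
High-spin d⁶ would be t₂g⁴ eg² with 1 pair; low-spin has 3, so 2 excess pairs cost +2P = +400 kJ/mol.
Combining: -523 + 400 = -123 kJ/mol.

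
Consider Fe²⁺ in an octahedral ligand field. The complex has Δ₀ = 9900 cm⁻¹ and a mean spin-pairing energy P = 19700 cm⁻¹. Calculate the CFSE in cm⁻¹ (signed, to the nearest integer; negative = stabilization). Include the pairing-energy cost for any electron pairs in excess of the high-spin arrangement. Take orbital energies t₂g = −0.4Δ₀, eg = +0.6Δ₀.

Group 8 minus oxidation state +2 gives a d⁶ configuration for Fe²⁺.
Here Δ₀ < P (9900 < 19700), so the high-spin state is favoured.
Configuration: t₂g⁴ eg².
Orbital CFSE = -0.4Δ₀ = -0.4 × 9900 = -3960 cm⁻¹.
High-spin has no excess pairs, so no pairing correction applies.

-3960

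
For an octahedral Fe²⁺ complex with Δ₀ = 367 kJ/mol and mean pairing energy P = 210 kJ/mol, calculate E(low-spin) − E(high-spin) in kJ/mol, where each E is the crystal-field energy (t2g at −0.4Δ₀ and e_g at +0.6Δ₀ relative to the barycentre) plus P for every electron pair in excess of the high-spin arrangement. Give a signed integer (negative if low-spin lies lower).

Fe²⁺: group 8, so d-count = 8 − 2 = 6.
High-spin d⁶ fills as t2g^4 e_g^2 with CFSE 4(−0.4) + 2(+0.6) = -0.4Δ₀ = -147 kJ/mol.
Low-spin: t2g^6 e_g^0, orbital CFSE = -2.4Δ₀ = -881 kJ/mol; plus 2 excess pairs × P = +420 kJ/mol; total -461 kJ/mol.
Thus E(LS) − E(HS) = -314 kJ/mol.

-314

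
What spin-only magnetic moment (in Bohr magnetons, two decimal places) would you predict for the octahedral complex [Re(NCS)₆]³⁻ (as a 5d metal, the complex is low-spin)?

2.83 Bohr magnetons

Each NCS⁻ contributes -1; 6 × (-1) = -6. With overall charge -3, Re is in the +3 oxidation state.
Re sits in group 7; removing 3 electrons leaves Re³⁺ with 7 − 3 = 4 d electrons.
Configuration: t₂g⁴ eg⁰ → 2 unpaired electrons.
μ(spin-only) = √[2(2+2)] = √8 ≈ 2.83 Bohr magnetons.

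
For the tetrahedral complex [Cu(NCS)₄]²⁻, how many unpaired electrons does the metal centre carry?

1

Each NCS⁻ contributes -1; 4 × (-1) = -4. With overall charge -2, Cu is in the +2 oxidation state.
Cu is in group 11, so Cu²⁺ is d⁹ (11 − 2 = 9).
Tetrahedral splitting is small, so the complex is high-spin.
Configuration: e⁴ t₂⁵, giving 1 unpaired electron.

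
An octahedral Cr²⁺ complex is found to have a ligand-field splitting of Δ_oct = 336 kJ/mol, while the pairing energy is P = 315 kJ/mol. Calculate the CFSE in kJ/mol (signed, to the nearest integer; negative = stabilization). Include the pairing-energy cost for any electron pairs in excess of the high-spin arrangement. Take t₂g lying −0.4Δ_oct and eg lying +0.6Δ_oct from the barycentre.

Group 6 minus oxidation state +2 gives a d⁴ configuration for Cr²⁺.
With Δ_oct > P the complex is low-spin.
That gives t₂g⁴ eg⁰.
Orbital CFSE = -1.6Δ_oct = -1.6 × 336 = -538 kJ/mol.
Excess pairs vs high-spin: 1 − 0 = 1; pairing cost = +315 kJ/mol.
Net CFSE = -538 + 315 = -223 kJ/mol.

-223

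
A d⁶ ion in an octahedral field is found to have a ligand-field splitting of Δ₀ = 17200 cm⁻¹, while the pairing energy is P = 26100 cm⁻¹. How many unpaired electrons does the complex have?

Here Δ₀ < P (17200 < 26100), so the high-spin state is favoured.
Configuration: t₂g⁴ eg².
Unpaired electrons: 4.

4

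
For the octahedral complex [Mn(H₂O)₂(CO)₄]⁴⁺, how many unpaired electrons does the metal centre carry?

Ligand charges: 2×(+0) from H₂O and 4×(+0) from CO sum to +0; with overall charge +4, Mn is +4.
Group 7 minus oxidation state +4 gives a d³ configuration for Mn⁴⁺.
Configuration: t₂g³ eg⁰, giving 3 unpaired electrons.

3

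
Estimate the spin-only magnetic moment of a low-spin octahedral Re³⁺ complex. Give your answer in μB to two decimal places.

Re³⁺: group 7, so d-count = 7 − 3 = 4.
Configuration: t2g^4 e_g^0 → 2 unpaired electrons.
μ(spin-only) = √[2(2+2)] = √8 ≈ 2.83 μB.

2.83 μB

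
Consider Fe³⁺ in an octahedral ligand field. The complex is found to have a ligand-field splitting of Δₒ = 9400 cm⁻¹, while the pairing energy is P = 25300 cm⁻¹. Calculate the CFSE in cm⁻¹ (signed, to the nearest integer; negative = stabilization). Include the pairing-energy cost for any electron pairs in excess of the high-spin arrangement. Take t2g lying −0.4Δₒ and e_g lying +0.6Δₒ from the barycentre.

Fe sits in group 8; removing 3 electrons leaves Fe³⁺ with 8 − 3 = 5 d electrons.
Δₒ < P, so pairing is avoided: the ground state is high-spin.
Filling d⁵ accordingly: t2g^3 e_g^2.
Orbital CFSE = 0.0Δₒ = 0.0 × 9400 = 0 cm⁻¹.
High-spin has no excess pairs, so no pairing correction applies.

0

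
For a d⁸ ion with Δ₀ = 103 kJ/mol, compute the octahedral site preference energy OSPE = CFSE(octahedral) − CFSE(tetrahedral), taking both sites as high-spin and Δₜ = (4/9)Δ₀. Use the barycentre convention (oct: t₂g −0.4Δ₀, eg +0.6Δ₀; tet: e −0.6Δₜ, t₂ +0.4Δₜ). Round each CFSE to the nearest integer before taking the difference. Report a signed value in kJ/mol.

Octahedral high-spin t₂g⁶ eg²: CFSE = -1.2 × 103 = -124 kJ/mol.
Tetrahedral e⁴ t₂⁴ gives -0.8Δₜ = -0.8 × (4/9) × 103 = -37 kJ/mol.
OSPE = CFSE(oct) − CFSE(tet) = -124 − (-37) = -87 kJ/mol.

-87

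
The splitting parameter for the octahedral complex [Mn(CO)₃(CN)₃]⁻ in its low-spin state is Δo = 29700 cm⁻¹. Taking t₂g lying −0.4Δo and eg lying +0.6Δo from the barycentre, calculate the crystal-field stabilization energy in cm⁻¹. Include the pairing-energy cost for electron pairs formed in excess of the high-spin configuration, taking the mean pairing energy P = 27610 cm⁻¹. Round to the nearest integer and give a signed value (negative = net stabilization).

-4180

Ligand charges: 3×(+0) from CO and 3×(-1) from CN⁻ sum to -3; with overall charge -1, Mn is +2.
Mn²⁺: group 7, so d-count = 7 − 2 = 5.
Configuration: t₂g⁵ eg⁰.
CFSE(orbital) = 5×(-0.4Δo) + 0×(0.6Δo) = -2.0Δo; with Δo = 29700 cm⁻¹ that is -59400 cm⁻¹.
Relative to high-spin t₂g³ eg² (0 paired), the low-spin configuration has 2 additional pairs, contributing +2 × 27610 = +55220 cm⁻¹.
Net CFSE = -59400 + 55220 = -4180 cm⁻¹.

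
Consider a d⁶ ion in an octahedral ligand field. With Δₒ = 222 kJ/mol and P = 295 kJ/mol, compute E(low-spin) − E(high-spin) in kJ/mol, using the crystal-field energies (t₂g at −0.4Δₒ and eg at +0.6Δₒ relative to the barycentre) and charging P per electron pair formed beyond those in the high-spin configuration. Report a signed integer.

146

High-spin: t₂g⁴ eg², CFSE = -0.4Δₒ = -89 kJ/mol.
Low-spin t₂g⁶ eg⁰ gives -2.4Δₒ = -533 kJ/mol, but forming 2 extra pairs costs 2P = 590 kJ/mol, so E(LS) = -533 + 590 = 57 kJ/mol.
E(LS) − E(HS) = 57 − (-89) = 146 kJ/mol.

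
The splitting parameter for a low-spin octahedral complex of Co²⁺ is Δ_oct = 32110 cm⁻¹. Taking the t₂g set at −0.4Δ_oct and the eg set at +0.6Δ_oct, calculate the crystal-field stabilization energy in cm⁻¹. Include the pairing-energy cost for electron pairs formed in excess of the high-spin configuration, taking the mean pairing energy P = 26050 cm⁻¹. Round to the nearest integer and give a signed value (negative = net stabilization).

Group 9 minus oxidation state +2 gives a d⁷ configuration for Co²⁺.
Electron filling gives t₂g⁶ eg¹.
Orbital CFSE = 6(-0.4) + 1(0.6) = -1.8Δ_oct = -1.8 × 32110 = -57798 cm⁻¹.
Relative to high-spin t₂g⁵ eg² (2 paired), the low-spin configuration has 1 additional pair, contributing +1 × 26050 = +26050 cm⁻¹.
Combining: -57798 + 26050 = -31748 cm⁻¹.

-31748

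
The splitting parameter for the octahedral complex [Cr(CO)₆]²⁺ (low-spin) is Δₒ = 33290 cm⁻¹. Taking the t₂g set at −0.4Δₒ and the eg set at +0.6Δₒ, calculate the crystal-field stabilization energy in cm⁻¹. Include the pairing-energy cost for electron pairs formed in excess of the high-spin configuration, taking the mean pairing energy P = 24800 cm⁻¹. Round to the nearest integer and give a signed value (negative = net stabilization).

CO is neutral, so the +2 overall charge sits on Cr: oxidation state +2.
Cr is in group 6, so Cr²⁺ is d⁴ (6 − 2 = 4).
Electron filling gives t₂g⁴ eg⁰.
Orbital CFSE = 4(-0.4) + 0(0.6) = -1.6Δₒ = -1.6 × 33290 = -53264 cm⁻¹.
Relative to high-spin t₂g³ eg¹ (0 paired), the low-spin configuration has 1 additional pair, contributing +1 × 24800 = +24800 cm⁻¹.
Net CFSE = -53264 + 24800 = -28464 cm⁻¹.

-28464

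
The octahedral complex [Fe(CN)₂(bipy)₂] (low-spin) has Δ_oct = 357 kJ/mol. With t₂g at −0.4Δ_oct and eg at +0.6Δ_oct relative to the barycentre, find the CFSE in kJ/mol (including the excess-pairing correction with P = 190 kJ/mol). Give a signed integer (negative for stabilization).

-477

Ligand charges: 2×(-1) from CN⁻ and 2×(+0) from bipy sum to -2; with overall charge +0, Fe is +2.
Fe²⁺: group 8, so d-count = 8 − 2 = 6.
The d⁶ electrons fill as t₂g⁶ eg⁰.
CFSE(orbital) = 6×(-0.4Δ_oct) + 0×(0.6Δ_oct) = -2.4Δ_oct; with Δ_oct = 357 kJ/mol that is -857 kJ/mol.
Pairing penalty: 3 pairs vs 1 in the high-spin reference → 2 extra × P = 380 kJ/mol.
Net CFSE = -857 + 380 = -477 kJ/mol.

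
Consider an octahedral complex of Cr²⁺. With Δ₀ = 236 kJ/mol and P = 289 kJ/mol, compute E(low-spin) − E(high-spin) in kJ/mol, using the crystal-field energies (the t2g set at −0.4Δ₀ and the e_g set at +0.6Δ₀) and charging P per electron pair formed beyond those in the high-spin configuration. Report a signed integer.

Cr²⁺: group 6, so d-count = 6 − 2 = 4.
High-spin d⁴ fills as t2g^3 e_g^1 with CFSE 3(−0.4) + 1(+0.6) = -0.6Δ₀ = -142 kJ/mol.
Low-spin: t2g^4 e_g^0, orbital CFSE = -1.6Δ₀ = -378 kJ/mol; plus 1 excess pair × P = +289 kJ/mol; total -89 kJ/mol.
E(LS) − E(HS) = -89 − (-142) = 53 kJ/mol.

53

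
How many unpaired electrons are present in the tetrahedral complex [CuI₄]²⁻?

1

Each I⁻ contributes -1; 4 × (-1) = -4. With overall charge -2, Cu is in the +2 oxidation state.
Cu is in group 11, so Cu²⁺ is d⁹ (11 − 2 = 9).
With tetrahedral geometry the complex is necessarily high-spin.
Configuration: e⁴ t₂⁵, giving 1 unpaired electron.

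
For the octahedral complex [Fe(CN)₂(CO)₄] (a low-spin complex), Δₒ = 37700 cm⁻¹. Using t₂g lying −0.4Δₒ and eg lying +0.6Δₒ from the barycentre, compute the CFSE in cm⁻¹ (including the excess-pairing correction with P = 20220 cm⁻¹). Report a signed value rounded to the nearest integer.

-50040

Ligand charges: 2×(-1) from CN⁻ and 4×(+0) from CO sum to -2; with overall charge +0, Fe is +2.
Fe is in group 8, so Fe²⁺ is d⁶ (8 − 2 = 6).
The d⁶ electrons fill as t₂g⁶ eg⁰.
The orbital stabilization is -2.4Δₒ = -2.4 × 37700 = -90480 cm⁻¹.
High-spin d⁶ would be t₂g⁴ eg² with 1 pair; low-spin has 3, so 2 excess pairs cost +2P = +40440 cm⁻¹.
Combining: -90480 + 40440 = -50040 cm⁻¹.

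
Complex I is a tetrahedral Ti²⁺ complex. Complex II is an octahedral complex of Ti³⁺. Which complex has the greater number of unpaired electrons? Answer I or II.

I

I: Ti sits in group 4; removing 2 electrons leaves Ti²⁺ with 4 − 2 = 2 d electrons; With tetrahedral geometry the complex is necessarily high-spin; e^2 t2^0 → 2 unpaired.
II: Ti is in group 4, so Ti³⁺ is d¹ (4 − 3 = 1); For octahedral d¹ the high- and low-spin configurations coincide; t2g^1 e_g^0 → 1 unpaired.
So I has more unpaired electrons.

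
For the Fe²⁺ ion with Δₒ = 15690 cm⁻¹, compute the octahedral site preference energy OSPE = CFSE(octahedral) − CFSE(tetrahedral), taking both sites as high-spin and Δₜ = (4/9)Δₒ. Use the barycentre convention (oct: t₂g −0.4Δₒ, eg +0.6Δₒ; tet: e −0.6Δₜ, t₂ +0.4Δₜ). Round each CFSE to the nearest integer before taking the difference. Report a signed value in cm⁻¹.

-2092

Fe sits in group 8; removing 2 electrons leaves Fe²⁺ with 8 − 2 = 6 d electrons.
In an octahedral site d⁶ (HS) is t₂g⁴ eg², giving CFSE(oct) = -0.4Δₒ = -6276 cm⁻¹.
Tetrahedral: e³ t₂³, CFSE = 3(−0.6) + 3(+0.4) = -0.6Δₜ = -0.6 × (4/9) × 15690 = -4184 cm⁻¹.
OSPE = CFSE(oct) − CFSE(tet) = -6276 − (-4184) = -2092 cm⁻¹.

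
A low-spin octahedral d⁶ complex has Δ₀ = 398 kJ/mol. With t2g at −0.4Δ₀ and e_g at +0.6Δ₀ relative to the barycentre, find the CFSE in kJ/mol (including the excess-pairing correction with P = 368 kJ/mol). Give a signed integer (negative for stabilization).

-219

Configuration: t2g^6 e_g^0.
CFSE(orbital) = 6×(-0.4Δ₀) + 0×(0.6Δ₀) = -2.4Δ₀; with Δ₀ = 398 kJ/mol that is -955 kJ/mol.
Pairing penalty: 3 pairs vs 1 in the high-spin reference → 2 extra × P = 736 kJ/mol.
Overall CFSE = -955 + 736 = -219 kJ/mol.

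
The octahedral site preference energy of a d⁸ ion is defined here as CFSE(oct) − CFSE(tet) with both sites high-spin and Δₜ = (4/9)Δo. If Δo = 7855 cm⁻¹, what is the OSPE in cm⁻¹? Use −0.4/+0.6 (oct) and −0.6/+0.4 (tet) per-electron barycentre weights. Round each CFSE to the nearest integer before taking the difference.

-6633

Octahedral high-spin t₂g⁶ eg²: CFSE = -1.2 × 7855 = -9426 cm⁻¹.
Tetrahedral: e⁴ t₂⁴, CFSE = 4(−0.6) + 4(+0.4) = -0.8Δₜ = -0.8 × (4/9) × 7855 = -2793 cm⁻¹.
OSPE = -9426 − (-2793) = -6633 cm⁻¹.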